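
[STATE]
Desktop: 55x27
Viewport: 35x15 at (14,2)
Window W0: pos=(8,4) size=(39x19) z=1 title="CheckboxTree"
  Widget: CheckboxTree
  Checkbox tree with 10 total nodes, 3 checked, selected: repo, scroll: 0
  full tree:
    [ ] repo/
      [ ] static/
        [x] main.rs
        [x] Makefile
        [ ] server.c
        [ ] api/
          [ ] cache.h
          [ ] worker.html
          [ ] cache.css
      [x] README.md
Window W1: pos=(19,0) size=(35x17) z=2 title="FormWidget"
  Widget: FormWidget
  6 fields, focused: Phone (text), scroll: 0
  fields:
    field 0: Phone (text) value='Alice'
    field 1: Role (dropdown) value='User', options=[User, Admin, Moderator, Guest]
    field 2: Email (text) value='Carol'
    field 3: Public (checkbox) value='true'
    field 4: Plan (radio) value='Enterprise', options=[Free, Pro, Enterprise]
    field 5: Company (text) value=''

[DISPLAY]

     ┠─────────────────────────────
     ┃> Phone:      [Alice         
━━━━━┃  Role:       [User          
kboxT┃  Email:      [Carol         
─────┃  Public:     [x]            
repo/┃  Plan:       ( ) Free  ( ) P
] sta┃  Company:    [              
[x] m┃                             
[x] M┃                             
[ ] s┃                             
[ ] a┃                             
  [ ]┃                             
  [ ]┃                             
  [ ]┃                             
] REA┗━━━━━━━━━━━━━━━━━━━━━━━━━━━━━


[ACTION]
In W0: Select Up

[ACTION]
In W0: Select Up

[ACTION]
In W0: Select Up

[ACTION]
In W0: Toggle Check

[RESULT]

     ┠─────────────────────────────
     ┃> Phone:      [Alice         
━━━━━┃  Role:       [User          
kboxT┃  Email:      [Carol         
─────┃  Public:     [x]            
repo/┃  Plan:       ( ) Free  ( ) P
] sta┃  Company:    [              
[x] m┃                             
[x] M┃                             
[x] s┃                             
[x] a┃                             
  [x]┃                             
  [x]┃                             
  [x]┃                             
] REA┗━━━━━━━━━━━━━━━━━━━━━━━━━━━━━


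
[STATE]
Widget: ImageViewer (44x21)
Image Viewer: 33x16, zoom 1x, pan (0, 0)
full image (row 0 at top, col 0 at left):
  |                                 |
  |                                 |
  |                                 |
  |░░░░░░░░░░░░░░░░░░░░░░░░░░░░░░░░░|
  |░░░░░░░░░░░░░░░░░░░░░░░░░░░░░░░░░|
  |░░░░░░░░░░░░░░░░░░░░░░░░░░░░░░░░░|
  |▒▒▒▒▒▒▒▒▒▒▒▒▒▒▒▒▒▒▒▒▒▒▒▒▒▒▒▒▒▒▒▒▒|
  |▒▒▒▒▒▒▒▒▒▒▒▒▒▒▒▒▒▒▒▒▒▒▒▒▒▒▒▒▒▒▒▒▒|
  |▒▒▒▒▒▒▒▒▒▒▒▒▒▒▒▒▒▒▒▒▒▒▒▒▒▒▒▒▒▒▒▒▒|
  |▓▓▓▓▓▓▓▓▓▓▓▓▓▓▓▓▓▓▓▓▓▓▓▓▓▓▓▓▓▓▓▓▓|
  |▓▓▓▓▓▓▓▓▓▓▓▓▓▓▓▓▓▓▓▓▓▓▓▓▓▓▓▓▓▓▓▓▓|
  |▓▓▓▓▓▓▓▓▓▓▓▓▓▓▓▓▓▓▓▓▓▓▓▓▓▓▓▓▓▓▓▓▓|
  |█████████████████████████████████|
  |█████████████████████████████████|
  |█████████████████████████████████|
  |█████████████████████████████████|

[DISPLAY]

                                            
                                            
                                            
░░░░░░░░░░░░░░░░░░░░░░░░░░░░░░░░░           
░░░░░░░░░░░░░░░░░░░░░░░░░░░░░░░░░           
░░░░░░░░░░░░░░░░░░░░░░░░░░░░░░░░░           
▒▒▒▒▒▒▒▒▒▒▒▒▒▒▒▒▒▒▒▒▒▒▒▒▒▒▒▒▒▒▒▒▒           
▒▒▒▒▒▒▒▒▒▒▒▒▒▒▒▒▒▒▒▒▒▒▒▒▒▒▒▒▒▒▒▒▒           
▒▒▒▒▒▒▒▒▒▒▒▒▒▒▒▒▒▒▒▒▒▒▒▒▒▒▒▒▒▒▒▒▒           
▓▓▓▓▓▓▓▓▓▓▓▓▓▓▓▓▓▓▓▓▓▓▓▓▓▓▓▓▓▓▓▓▓           
▓▓▓▓▓▓▓▓▓▓▓▓▓▓▓▓▓▓▓▓▓▓▓▓▓▓▓▓▓▓▓▓▓           
▓▓▓▓▓▓▓▓▓▓▓▓▓▓▓▓▓▓▓▓▓▓▓▓▓▓▓▓▓▓▓▓▓           
█████████████████████████████████           
█████████████████████████████████           
█████████████████████████████████           
█████████████████████████████████           
                                            
                                            
                                            
                                            
                                            


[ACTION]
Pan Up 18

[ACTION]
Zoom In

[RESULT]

                                            
                                            
                                            
                                            
                                            
                                            
░░░░░░░░░░░░░░░░░░░░░░░░░░░░░░░░░░░░░░░░░░░░
░░░░░░░░░░░░░░░░░░░░░░░░░░░░░░░░░░░░░░░░░░░░
░░░░░░░░░░░░░░░░░░░░░░░░░░░░░░░░░░░░░░░░░░░░
░░░░░░░░░░░░░░░░░░░░░░░░░░░░░░░░░░░░░░░░░░░░
░░░░░░░░░░░░░░░░░░░░░░░░░░░░░░░░░░░░░░░░░░░░
░░░░░░░░░░░░░░░░░░░░░░░░░░░░░░░░░░░░░░░░░░░░
▒▒▒▒▒▒▒▒▒▒▒▒▒▒▒▒▒▒▒▒▒▒▒▒▒▒▒▒▒▒▒▒▒▒▒▒▒▒▒▒▒▒▒▒
▒▒▒▒▒▒▒▒▒▒▒▒▒▒▒▒▒▒▒▒▒▒▒▒▒▒▒▒▒▒▒▒▒▒▒▒▒▒▒▒▒▒▒▒
▒▒▒▒▒▒▒▒▒▒▒▒▒▒▒▒▒▒▒▒▒▒▒▒▒▒▒▒▒▒▒▒▒▒▒▒▒▒▒▒▒▒▒▒
▒▒▒▒▒▒▒▒▒▒▒▒▒▒▒▒▒▒▒▒▒▒▒▒▒▒▒▒▒▒▒▒▒▒▒▒▒▒▒▒▒▒▒▒
▒▒▒▒▒▒▒▒▒▒▒▒▒▒▒▒▒▒▒▒▒▒▒▒▒▒▒▒▒▒▒▒▒▒▒▒▒▒▒▒▒▒▒▒
▒▒▒▒▒▒▒▒▒▒▒▒▒▒▒▒▒▒▒▒▒▒▒▒▒▒▒▒▒▒▒▒▒▒▒▒▒▒▒▒▒▒▒▒
▓▓▓▓▓▓▓▓▓▓▓▓▓▓▓▓▓▓▓▓▓▓▓▓▓▓▓▓▓▓▓▓▓▓▓▓▓▓▓▓▓▓▓▓
▓▓▓▓▓▓▓▓▓▓▓▓▓▓▓▓▓▓▓▓▓▓▓▓▓▓▓▓▓▓▓▓▓▓▓▓▓▓▓▓▓▓▓▓
▓▓▓▓▓▓▓▓▓▓▓▓▓▓▓▓▓▓▓▓▓▓▓▓▓▓▓▓▓▓▓▓▓▓▓▓▓▓▓▓▓▓▓▓


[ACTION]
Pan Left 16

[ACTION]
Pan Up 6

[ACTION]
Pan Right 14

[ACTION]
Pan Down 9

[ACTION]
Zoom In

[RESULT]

░░░░░░░░░░░░░░░░░░░░░░░░░░░░░░░░░░░░░░░░░░░░
░░░░░░░░░░░░░░░░░░░░░░░░░░░░░░░░░░░░░░░░░░░░
░░░░░░░░░░░░░░░░░░░░░░░░░░░░░░░░░░░░░░░░░░░░
░░░░░░░░░░░░░░░░░░░░░░░░░░░░░░░░░░░░░░░░░░░░
░░░░░░░░░░░░░░░░░░░░░░░░░░░░░░░░░░░░░░░░░░░░
░░░░░░░░░░░░░░░░░░░░░░░░░░░░░░░░░░░░░░░░░░░░
░░░░░░░░░░░░░░░░░░░░░░░░░░░░░░░░░░░░░░░░░░░░
░░░░░░░░░░░░░░░░░░░░░░░░░░░░░░░░░░░░░░░░░░░░
░░░░░░░░░░░░░░░░░░░░░░░░░░░░░░░░░░░░░░░░░░░░
▒▒▒▒▒▒▒▒▒▒▒▒▒▒▒▒▒▒▒▒▒▒▒▒▒▒▒▒▒▒▒▒▒▒▒▒▒▒▒▒▒▒▒▒
▒▒▒▒▒▒▒▒▒▒▒▒▒▒▒▒▒▒▒▒▒▒▒▒▒▒▒▒▒▒▒▒▒▒▒▒▒▒▒▒▒▒▒▒
▒▒▒▒▒▒▒▒▒▒▒▒▒▒▒▒▒▒▒▒▒▒▒▒▒▒▒▒▒▒▒▒▒▒▒▒▒▒▒▒▒▒▒▒
▒▒▒▒▒▒▒▒▒▒▒▒▒▒▒▒▒▒▒▒▒▒▒▒▒▒▒▒▒▒▒▒▒▒▒▒▒▒▒▒▒▒▒▒
▒▒▒▒▒▒▒▒▒▒▒▒▒▒▒▒▒▒▒▒▒▒▒▒▒▒▒▒▒▒▒▒▒▒▒▒▒▒▒▒▒▒▒▒
▒▒▒▒▒▒▒▒▒▒▒▒▒▒▒▒▒▒▒▒▒▒▒▒▒▒▒▒▒▒▒▒▒▒▒▒▒▒▒▒▒▒▒▒
▒▒▒▒▒▒▒▒▒▒▒▒▒▒▒▒▒▒▒▒▒▒▒▒▒▒▒▒▒▒▒▒▒▒▒▒▒▒▒▒▒▒▒▒
▒▒▒▒▒▒▒▒▒▒▒▒▒▒▒▒▒▒▒▒▒▒▒▒▒▒▒▒▒▒▒▒▒▒▒▒▒▒▒▒▒▒▒▒
▒▒▒▒▒▒▒▒▒▒▒▒▒▒▒▒▒▒▒▒▒▒▒▒▒▒▒▒▒▒▒▒▒▒▒▒▒▒▒▒▒▒▒▒
▓▓▓▓▓▓▓▓▓▓▓▓▓▓▓▓▓▓▓▓▓▓▓▓▓▓▓▓▓▓▓▓▓▓▓▓▓▓▓▓▓▓▓▓
▓▓▓▓▓▓▓▓▓▓▓▓▓▓▓▓▓▓▓▓▓▓▓▓▓▓▓▓▓▓▓▓▓▓▓▓▓▓▓▓▓▓▓▓
▓▓▓▓▓▓▓▓▓▓▓▓▓▓▓▓▓▓▓▓▓▓▓▓▓▓▓▓▓▓▓▓▓▓▓▓▓▓▓▓▓▓▓▓


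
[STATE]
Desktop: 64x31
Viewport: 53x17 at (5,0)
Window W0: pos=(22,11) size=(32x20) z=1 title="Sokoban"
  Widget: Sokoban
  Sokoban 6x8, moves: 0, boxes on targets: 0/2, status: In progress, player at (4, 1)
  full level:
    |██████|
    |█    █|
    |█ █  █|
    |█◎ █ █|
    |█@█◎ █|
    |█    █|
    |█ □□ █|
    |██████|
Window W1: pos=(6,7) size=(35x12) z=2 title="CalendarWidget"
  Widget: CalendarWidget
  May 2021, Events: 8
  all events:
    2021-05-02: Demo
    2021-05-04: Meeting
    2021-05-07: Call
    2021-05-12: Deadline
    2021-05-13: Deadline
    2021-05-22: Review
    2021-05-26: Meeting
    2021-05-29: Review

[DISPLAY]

                                                     
                                                     
                                                     
                                                     
                                                     
                                                     
                                                     
 ┏━━━━━━━━━━━━━━━━━━━━━━━━━━━━━━━━━┓                 
 ┃ CalendarWidget                  ┃                 
 ┠─────────────────────────────────┨                 
 ┃             May 2021            ┃                 
 ┃Mo Tu We Th Fr Sa Su             ┃━━━━━━━━━━━━┓    
 ┃                1  2*            ┃            ┃    
 ┃ 3  4*  5  6  7*  8  9           ┃────────────┨    
 ┃10 11 12* 13* 14 15 16           ┃            ┃    
 ┃17 18 19 20 21 22* 23            ┃            ┃    
 ┃24 25 26* 27 28 29* 30           ┃            ┃    


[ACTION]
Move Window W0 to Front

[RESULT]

                                                     
                                                     
                                                     
                                                     
                                                     
                                                     
                                                     
 ┏━━━━━━━━━━━━━━━━━━━━━━━━━━━━━━━━━┓                 
 ┃ CalendarWidget                  ┃                 
 ┠─────────────────────────────────┨                 
 ┃             May 2021            ┃                 
 ┃Mo Tu We Th Fr ┏━━━━━━━━━━━━━━━━━━━━━━━━━━━━━━┓    
 ┃               ┃ Sokoban                      ┃    
 ┃ 3  4*  5  6  7┠──────────────────────────────┨    
 ┃10 11 12* 13* 1┃██████                        ┃    
 ┃17 18 19 20 21 ┃█    █                        ┃    
 ┃24 25 26* 27 28┃█ █  █                        ┃    


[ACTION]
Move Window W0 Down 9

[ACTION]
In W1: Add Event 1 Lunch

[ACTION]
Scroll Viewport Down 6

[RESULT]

                                                     
 ┏━━━━━━━━━━━━━━━━━━━━━━━━━━━━━━━━━┓                 
 ┃ CalendarWidget                  ┃                 
 ┠─────────────────────────────────┨                 
 ┃             May 2021            ┃                 
 ┃Mo Tu We Th Fr ┏━━━━━━━━━━━━━━━━━━━━━━━━━━━━━━┓    
 ┃               ┃ Sokoban                      ┃    
 ┃ 3  4*  5  6  7┠──────────────────────────────┨    
 ┃10 11 12* 13* 1┃██████                        ┃    
 ┃17 18 19 20 21 ┃█    █                        ┃    
 ┃24 25 26* 27 28┃█ █  █                        ┃    
 ┃31             ┃█◎ █ █                        ┃    
 ┗━━━━━━━━━━━━━━━┃█@█◎ █                        ┃    
                 ┃█    █                        ┃    
                 ┃█ □□ █                        ┃    
                 ┃██████                        ┃    
                 ┃Moves: 0  0/2                 ┃    


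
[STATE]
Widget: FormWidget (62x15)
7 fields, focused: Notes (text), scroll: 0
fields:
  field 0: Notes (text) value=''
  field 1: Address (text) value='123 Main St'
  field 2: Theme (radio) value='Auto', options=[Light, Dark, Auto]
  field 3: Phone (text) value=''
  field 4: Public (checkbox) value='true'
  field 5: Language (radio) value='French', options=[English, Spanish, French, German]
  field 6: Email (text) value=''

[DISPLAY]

> Notes:      [                                              ]
  Address:    [123 Main St                                   ]
  Theme:      ( ) Light  ( ) Dark  (●) Auto                   
  Phone:      [                                              ]
  Public:     [x]                                             
  Language:   ( ) English  ( ) Spanish  (●) French  ( ) German
  Email:      [                                              ]
                                                              
                                                              
                                                              
                                                              
                                                              
                                                              
                                                              
                                                              


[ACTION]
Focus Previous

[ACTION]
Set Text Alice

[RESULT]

  Notes:      [                                              ]
  Address:    [123 Main St                                   ]
  Theme:      ( ) Light  ( ) Dark  (●) Auto                   
  Phone:      [                                              ]
  Public:     [x]                                             
  Language:   ( ) English  ( ) Spanish  (●) French  ( ) German
> Email:      [Alice                                         ]
                                                              
                                                              
                                                              
                                                              
                                                              
                                                              
                                                              
                                                              


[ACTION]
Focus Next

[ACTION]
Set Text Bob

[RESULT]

> Notes:      [Bob                                           ]
  Address:    [123 Main St                                   ]
  Theme:      ( ) Light  ( ) Dark  (●) Auto                   
  Phone:      [                                              ]
  Public:     [x]                                             
  Language:   ( ) English  ( ) Spanish  (●) French  ( ) German
  Email:      [Alice                                         ]
                                                              
                                                              
                                                              
                                                              
                                                              
                                                              
                                                              
                                                              


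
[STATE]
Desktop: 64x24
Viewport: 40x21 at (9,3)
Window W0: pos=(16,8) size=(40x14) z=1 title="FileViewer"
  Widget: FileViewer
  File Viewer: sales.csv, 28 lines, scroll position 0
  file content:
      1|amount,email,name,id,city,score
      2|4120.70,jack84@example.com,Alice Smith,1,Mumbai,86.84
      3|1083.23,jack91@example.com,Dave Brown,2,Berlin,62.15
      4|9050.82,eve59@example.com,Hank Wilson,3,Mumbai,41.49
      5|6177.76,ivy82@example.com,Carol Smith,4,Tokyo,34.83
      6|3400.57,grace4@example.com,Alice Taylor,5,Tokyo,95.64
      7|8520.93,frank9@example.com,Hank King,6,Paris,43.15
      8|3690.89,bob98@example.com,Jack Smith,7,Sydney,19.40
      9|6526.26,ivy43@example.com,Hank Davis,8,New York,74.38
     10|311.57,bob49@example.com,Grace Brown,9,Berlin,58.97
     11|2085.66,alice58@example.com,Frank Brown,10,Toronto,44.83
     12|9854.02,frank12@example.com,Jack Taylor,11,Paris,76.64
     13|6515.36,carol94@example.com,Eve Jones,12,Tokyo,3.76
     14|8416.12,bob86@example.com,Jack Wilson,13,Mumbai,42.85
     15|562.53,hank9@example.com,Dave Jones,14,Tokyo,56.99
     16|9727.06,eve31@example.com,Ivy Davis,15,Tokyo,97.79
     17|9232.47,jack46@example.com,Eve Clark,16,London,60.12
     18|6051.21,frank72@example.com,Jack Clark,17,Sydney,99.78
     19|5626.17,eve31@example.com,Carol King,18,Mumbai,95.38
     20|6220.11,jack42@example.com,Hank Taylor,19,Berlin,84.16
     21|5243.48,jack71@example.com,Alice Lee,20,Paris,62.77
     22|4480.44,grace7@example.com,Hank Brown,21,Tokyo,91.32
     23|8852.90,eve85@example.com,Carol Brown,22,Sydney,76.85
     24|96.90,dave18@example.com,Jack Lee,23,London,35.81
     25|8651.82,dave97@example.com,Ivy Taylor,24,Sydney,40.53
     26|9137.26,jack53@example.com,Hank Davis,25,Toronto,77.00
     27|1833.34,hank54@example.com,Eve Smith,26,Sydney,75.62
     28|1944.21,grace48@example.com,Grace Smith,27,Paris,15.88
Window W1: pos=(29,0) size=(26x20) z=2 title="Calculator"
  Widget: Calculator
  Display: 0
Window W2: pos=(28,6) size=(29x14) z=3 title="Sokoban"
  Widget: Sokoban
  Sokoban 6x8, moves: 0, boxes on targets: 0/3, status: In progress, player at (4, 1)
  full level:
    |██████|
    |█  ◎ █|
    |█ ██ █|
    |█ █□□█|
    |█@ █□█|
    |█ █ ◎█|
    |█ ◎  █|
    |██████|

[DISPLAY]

                    ┃                   
                    ┃┌───┬───┬───┬───┐  
                    ┃│ 7 │ 8 │ 9 │ ÷ │  
                   ┏━━━━━━━━━━━━━━━━━━━━
                   ┃ Sokoban            
       ┏━━━━━━━━━━━┠────────────────────
       ┃ FileViewer┃██████              
       ┠───────────┃█  ◎ █              
       ┃amount,emai┃█ ██ █              
       ┃4120.70,jac┃█ █□□█              
       ┃1083.23,jac┃█@ █□█              
       ┃9050.82,eve┃█ █ ◎█              
       ┃6177.76,ivy┃█ ◎  █              
       ┃3400.57,gra┃██████              
       ┃8520.93,fra┃Moves: 0  0/3       
       ┃3690.89,bob┃                    
       ┃6526.26,ivy┗━━━━━━━━━━━━━━━━━━━━
       ┃311.57,bob49@example.com,Grace B
       ┗━━━━━━━━━━━━━━━━━━━━━━━━━━━━━━━━
                                        
                                        


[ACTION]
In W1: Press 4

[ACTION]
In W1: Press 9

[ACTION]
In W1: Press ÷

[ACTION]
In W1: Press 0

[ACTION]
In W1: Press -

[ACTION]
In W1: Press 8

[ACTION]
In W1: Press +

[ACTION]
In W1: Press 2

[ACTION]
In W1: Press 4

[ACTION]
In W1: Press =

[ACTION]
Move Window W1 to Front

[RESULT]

                    ┃                   
                    ┃┌───┬───┬───┬───┐  
                    ┃│ 7 │ 8 │ 9 │ ÷ │  
                   ┏┃├───┼───┼───┼───┤  
                   ┃┃│ 4 │ 5 │ 6 │ × │  
       ┏━━━━━━━━━━━┠┃├───┼───┼───┼───┤  
       ┃ FileViewer┃┃│ 1 │ 2 │ 3 │ - │  
       ┠───────────┃┃├───┼───┼───┼───┤  
       ┃amount,emai┃┃│ 0 │ . │ = │ + │  
       ┃4120.70,jac┃┃├───┼───┼───┼───┤  
       ┃1083.23,jac┃┃│ C │ MC│ MR│ M+│  
       ┃9050.82,eve┃┃└───┴───┴───┴───┘  
       ┃6177.76,ivy┃┃                   
       ┃3400.57,gra┃┃                   
       ┃8520.93,fra┃┃                   
       ┃3690.89,bob┃┃                   
       ┃6526.26,ivy┗┗━━━━━━━━━━━━━━━━━━━
       ┃311.57,bob49@example.com,Grace B
       ┗━━━━━━━━━━━━━━━━━━━━━━━━━━━━━━━━
                                        
                                        


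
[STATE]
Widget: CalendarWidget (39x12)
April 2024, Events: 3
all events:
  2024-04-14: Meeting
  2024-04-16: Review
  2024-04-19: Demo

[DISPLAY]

               April 2024              
Mo Tu We Th Fr Sa Su                   
 1  2  3  4  5  6  7                   
 8  9 10 11 12 13 14*                  
15 16* 17 18 19* 20 21                 
22 23 24 25 26 27 28                   
29 30                                  
                                       
                                       
                                       
                                       
                                       


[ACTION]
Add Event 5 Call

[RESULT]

               April 2024              
Mo Tu We Th Fr Sa Su                   
 1  2  3  4  5*  6  7                  
 8  9 10 11 12 13 14*                  
15 16* 17 18 19* 20 21                 
22 23 24 25 26 27 28                   
29 30                                  
                                       
                                       
                                       
                                       
                                       


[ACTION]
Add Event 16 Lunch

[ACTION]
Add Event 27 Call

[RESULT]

               April 2024              
Mo Tu We Th Fr Sa Su                   
 1  2  3  4  5*  6  7                  
 8  9 10 11 12 13 14*                  
15 16* 17 18 19* 20 21                 
22 23 24 25 26 27* 28                  
29 30                                  
                                       
                                       
                                       
                                       
                                       


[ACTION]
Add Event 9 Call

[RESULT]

               April 2024              
Mo Tu We Th Fr Sa Su                   
 1  2  3  4  5*  6  7                  
 8  9* 10 11 12 13 14*                 
15 16* 17 18 19* 20 21                 
22 23 24 25 26 27* 28                  
29 30                                  
                                       
                                       
                                       
                                       
                                       


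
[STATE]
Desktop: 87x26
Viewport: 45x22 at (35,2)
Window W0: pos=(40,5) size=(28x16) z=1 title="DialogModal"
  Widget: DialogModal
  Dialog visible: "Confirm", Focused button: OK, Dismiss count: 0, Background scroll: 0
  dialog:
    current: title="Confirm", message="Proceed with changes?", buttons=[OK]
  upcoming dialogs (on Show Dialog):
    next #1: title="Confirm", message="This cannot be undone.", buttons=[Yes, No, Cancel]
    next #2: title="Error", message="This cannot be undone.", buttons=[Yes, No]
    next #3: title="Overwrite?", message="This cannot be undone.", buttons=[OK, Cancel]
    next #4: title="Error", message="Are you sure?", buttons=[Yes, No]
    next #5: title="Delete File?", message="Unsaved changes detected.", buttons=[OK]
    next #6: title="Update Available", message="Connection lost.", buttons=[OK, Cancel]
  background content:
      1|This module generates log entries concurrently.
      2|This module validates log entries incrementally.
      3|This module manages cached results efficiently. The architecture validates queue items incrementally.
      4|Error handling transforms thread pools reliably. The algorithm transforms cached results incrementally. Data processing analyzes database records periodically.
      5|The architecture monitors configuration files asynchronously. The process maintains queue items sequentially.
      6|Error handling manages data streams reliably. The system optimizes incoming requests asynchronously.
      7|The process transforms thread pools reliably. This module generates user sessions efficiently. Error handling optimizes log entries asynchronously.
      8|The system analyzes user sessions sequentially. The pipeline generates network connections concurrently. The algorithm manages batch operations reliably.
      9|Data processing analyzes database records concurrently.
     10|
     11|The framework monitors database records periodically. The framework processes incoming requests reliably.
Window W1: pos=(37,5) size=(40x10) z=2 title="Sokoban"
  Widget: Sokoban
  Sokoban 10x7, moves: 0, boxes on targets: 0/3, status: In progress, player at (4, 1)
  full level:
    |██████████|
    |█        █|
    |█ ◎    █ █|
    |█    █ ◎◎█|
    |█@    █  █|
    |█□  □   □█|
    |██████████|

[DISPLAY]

                                             
                                             
                                             
  ┏━━━━━━━━━━━━━━━━━━━━━━━━━━━━━━━━━━━━━━┓   
  ┃ Sokoban                              ┃   
  ┠──────────────────────────────────────┨   
  ┃██████████                            ┃   
  ┃█        █                            ┃   
  ┃█ ◎    █ █                            ┃   
  ┃█    █ ◎◎█                            ┃   
  ┃█@    █  █                            ┃   
  ┃█□  □   □█                            ┃   
  ┗━━━━━━━━━━━━━━━━━━━━━━━━━━━━━━━━━━━━━━┛   
     ┃Th└────────────────────┘ s┃            
     ┃Data processing analyzes d┃            
     ┃                          ┃            
     ┃The framework monitors dat┃            
     ┃                          ┃            
     ┗━━━━━━━━━━━━━━━━━━━━━━━━━━┛            
                                             
                                             
                                             


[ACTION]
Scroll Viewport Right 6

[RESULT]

                                             
                                             
                                             
━━━━━━━━━━━━━━━━━━━━━━━━━━━━━━━━━━━┓         
koban                              ┃         
───────────────────────────────────┨         
███████                            ┃         
      █                            ┃         
    █ █                            ┃         
  █ ◎◎█                            ┃         
   █  █                            ┃         
 □   □█                            ┃         
━━━━━━━━━━━━━━━━━━━━━━━━━━━━━━━━━━━┛         
Th└────────────────────┘ s┃                  
Data processing analyzes d┃                  
                          ┃                  
The framework monitors dat┃                  
                          ┃                  
━━━━━━━━━━━━━━━━━━━━━━━━━━┛                  
                                             
                                             
                                             


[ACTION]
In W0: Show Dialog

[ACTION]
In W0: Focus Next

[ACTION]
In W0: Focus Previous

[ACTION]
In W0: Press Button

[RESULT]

                                             
                                             
                                             
━━━━━━━━━━━━━━━━━━━━━━━━━━━━━━━━━━━┓         
koban                              ┃         
───────────────────────────────────┨         
███████                            ┃         
      █                            ┃         
    █ █                            ┃         
  █ ◎◎█                            ┃         
   █  █                            ┃         
 □   □█                            ┃         
━━━━━━━━━━━━━━━━━━━━━━━━━━━━━━━━━━━┛         
The system analyzes user s┃                  
Data processing analyzes d┃                  
                          ┃                  
The framework monitors dat┃                  
                          ┃                  
━━━━━━━━━━━━━━━━━━━━━━━━━━┛                  
                                             
                                             
                                             


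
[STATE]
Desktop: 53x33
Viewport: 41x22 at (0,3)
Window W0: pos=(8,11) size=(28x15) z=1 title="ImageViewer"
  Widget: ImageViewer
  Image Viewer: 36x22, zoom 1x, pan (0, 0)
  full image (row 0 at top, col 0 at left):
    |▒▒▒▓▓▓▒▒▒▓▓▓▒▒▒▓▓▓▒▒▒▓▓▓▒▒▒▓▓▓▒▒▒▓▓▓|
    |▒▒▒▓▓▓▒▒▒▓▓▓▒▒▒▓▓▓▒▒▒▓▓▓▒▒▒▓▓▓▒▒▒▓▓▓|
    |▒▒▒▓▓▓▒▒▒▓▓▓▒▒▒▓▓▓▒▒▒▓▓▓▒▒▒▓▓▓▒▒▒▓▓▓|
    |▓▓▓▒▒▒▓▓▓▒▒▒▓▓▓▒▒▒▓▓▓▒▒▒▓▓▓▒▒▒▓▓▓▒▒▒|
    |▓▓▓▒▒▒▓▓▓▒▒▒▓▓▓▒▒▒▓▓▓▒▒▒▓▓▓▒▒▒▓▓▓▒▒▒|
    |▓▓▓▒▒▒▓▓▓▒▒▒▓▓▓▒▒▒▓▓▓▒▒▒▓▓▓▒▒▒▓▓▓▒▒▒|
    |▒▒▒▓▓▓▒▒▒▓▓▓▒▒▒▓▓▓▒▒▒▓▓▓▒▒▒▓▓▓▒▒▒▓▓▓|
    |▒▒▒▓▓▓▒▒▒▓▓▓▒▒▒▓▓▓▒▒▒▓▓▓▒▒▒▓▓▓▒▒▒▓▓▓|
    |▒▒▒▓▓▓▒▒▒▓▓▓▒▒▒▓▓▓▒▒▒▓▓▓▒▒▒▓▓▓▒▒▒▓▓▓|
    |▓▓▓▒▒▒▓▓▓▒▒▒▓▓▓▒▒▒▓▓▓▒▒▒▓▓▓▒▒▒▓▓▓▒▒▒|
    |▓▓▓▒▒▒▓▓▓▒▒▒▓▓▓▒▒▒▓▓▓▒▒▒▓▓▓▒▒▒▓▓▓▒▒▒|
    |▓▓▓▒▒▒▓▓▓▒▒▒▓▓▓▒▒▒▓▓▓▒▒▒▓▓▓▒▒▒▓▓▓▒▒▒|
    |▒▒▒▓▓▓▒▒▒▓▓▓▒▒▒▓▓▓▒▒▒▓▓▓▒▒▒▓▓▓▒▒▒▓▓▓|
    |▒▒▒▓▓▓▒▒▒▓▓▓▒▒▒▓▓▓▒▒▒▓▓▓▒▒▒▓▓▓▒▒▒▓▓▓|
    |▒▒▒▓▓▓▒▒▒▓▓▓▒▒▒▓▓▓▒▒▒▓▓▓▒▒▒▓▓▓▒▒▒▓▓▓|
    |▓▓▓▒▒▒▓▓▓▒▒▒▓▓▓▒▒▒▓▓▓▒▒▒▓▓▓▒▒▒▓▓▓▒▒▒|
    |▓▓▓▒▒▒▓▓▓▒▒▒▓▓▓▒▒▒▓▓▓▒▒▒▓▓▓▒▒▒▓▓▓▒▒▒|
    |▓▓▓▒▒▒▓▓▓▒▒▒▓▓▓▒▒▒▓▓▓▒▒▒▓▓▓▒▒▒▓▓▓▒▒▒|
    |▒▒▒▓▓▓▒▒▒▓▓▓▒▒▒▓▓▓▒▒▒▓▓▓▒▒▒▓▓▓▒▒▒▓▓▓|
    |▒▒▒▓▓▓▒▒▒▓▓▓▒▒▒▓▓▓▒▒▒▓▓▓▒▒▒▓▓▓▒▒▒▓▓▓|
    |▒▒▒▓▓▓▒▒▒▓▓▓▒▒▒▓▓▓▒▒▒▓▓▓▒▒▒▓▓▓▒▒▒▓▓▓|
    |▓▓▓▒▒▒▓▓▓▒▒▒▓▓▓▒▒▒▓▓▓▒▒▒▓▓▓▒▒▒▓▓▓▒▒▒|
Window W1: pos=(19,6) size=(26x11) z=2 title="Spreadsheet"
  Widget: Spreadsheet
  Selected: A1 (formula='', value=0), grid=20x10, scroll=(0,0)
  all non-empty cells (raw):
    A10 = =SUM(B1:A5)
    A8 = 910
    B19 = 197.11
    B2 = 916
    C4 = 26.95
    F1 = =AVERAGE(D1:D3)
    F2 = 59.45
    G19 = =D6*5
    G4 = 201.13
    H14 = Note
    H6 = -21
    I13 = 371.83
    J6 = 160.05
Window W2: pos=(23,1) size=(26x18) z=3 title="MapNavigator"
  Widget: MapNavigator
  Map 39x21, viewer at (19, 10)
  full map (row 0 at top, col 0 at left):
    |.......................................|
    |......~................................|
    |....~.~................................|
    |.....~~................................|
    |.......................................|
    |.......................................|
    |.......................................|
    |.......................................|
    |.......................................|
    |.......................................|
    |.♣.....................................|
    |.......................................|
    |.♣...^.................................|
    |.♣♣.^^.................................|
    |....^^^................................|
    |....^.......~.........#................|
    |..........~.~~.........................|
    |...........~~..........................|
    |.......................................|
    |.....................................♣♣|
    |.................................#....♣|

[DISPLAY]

                       ┠─────────────────
                       ┃.................
                       ┃.................
                   ┏━━━┃.................
                   ┃ Sp┃.................
                   ┠───┃.................
                   ┃A1:┃.................
                   ┃   ┃.................
        ┏━━━━━━━━━━┃---┃............@....
        ┃ ImageView┃  1┃.................
        ┠──────────┃  2┃.................
        ┃▒▒▒▓▓▓▒▒▒▓┃  3┃.................
        ┃▒▒▒▓▓▓▒▒▒▓┃  4┃.................
        ┃▒▒▒▓▓▓▒▒▒▓┗━━━┃.....~.........#.
        ┃▓▓▓▒▒▒▓▓▓▒▒▒▓▓┃...~.~~..........
        ┃▓▓▓▒▒▒▓▓▓▒▒▒▓▓┗━━━━━━━━━━━━━━━━━
        ┃▓▓▓▒▒▒▓▓▓▒▒▒▓▓▓▒▒▒▓▓▓▒▒▒▓▓┃     
        ┃▒▒▒▓▓▓▒▒▒▓▓▓▒▒▒▓▓▓▒▒▒▓▓▓▒▒┃     
        ┃▒▒▒▓▓▓▒▒▒▓▓▓▒▒▒▓▓▓▒▒▒▓▓▓▒▒┃     
        ┃▒▒▒▓▓▓▒▒▒▓▓▓▒▒▒▓▓▓▒▒▒▓▓▓▒▒┃     
        ┃▓▓▓▒▒▒▓▓▓▒▒▒▓▓▓▒▒▒▓▓▓▒▒▒▓▓┃     
        ┃▓▓▓▒▒▒▓▓▓▒▒▒▓▓▓▒▒▒▓▓▓▒▒▒▓▓┃     


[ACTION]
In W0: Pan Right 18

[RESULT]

                       ┠─────────────────
                       ┃.................
                       ┃.................
                   ┏━━━┃.................
                   ┃ Sp┃.................
                   ┠───┃.................
                   ┃A1:┃.................
                   ┃   ┃.................
        ┏━━━━━━━━━━┃---┃............@....
        ┃ ImageView┃  1┃.................
        ┠──────────┃  2┃.................
        ┃▒▒▒▓▓▓▒▒▒▓┃  3┃.................
        ┃▒▒▒▓▓▓▒▒▒▓┃  4┃.................
        ┃▒▒▒▓▓▓▒▒▒▓┗━━━┃.....~.........#.
        ┃▓▓▓▒▒▒▓▓▓▒▒▒▓▓┃...~.~~..........
        ┃▓▓▓▒▒▒▓▓▓▒▒▒▓▓┗━━━━━━━━━━━━━━━━━
        ┃▓▓▓▒▒▒▓▓▓▒▒▒▓▓▓▒▒▒        ┃     
        ┃▒▒▒▓▓▓▒▒▒▓▓▓▒▒▒▓▓▓        ┃     
        ┃▒▒▒▓▓▓▒▒▒▓▓▓▒▒▒▓▓▓        ┃     
        ┃▒▒▒▓▓▓▒▒▒▓▓▓▒▒▒▓▓▓        ┃     
        ┃▓▓▓▒▒▒▓▓▓▒▒▒▓▓▓▒▒▒        ┃     
        ┃▓▓▓▒▒▒▓▓▓▒▒▒▓▓▓▒▒▒        ┃     


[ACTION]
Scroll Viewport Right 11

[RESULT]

            ┠────────────────────────┨   
            ┃........................┃   
            ┃........................┃   
        ┏━━━┃........................┃   
        ┃ Sp┃........................┃   
        ┠───┃........................┃   
        ┃A1:┃........................┃   
        ┃   ┃........................┃   
━━━━━━━━┃---┃............@...........┃   
mageView┃  1┃........................┃   
────────┃  2┃........................┃   
▒▓▓▓▒▒▒▓┃  3┃........................┃   
▒▓▓▓▒▒▒▓┃  4┃........................┃   
▒▓▓▓▒▒▒▓┗━━━┃.....~.........#........┃   
▓▒▒▒▓▓▓▒▒▒▓▓┃...~.~~.................┃   
▓▒▒▒▓▓▓▒▒▒▓▓┗━━━━━━━━━━━━━━━━━━━━━━━━┛   
▓▒▒▒▓▓▓▒▒▒▓▓▓▒▒▒        ┃                
▒▓▓▓▒▒▒▓▓▓▒▒▒▓▓▓        ┃                
▒▓▓▓▒▒▒▓▓▓▒▒▒▓▓▓        ┃                
▒▓▓▓▒▒▒▓▓▓▒▒▒▓▓▓        ┃                
▓▒▒▒▓▓▓▒▒▒▓▓▓▒▒▒        ┃                
▓▒▒▒▓▓▓▒▒▒▓▓▓▒▒▒        ┃                


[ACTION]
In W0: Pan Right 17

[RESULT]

            ┠────────────────────────┨   
            ┃........................┃   
            ┃........................┃   
        ┏━━━┃........................┃   
        ┃ Sp┃........................┃   
        ┠───┃........................┃   
        ┃A1:┃........................┃   
        ┃   ┃........................┃   
━━━━━━━━┃---┃............@...........┃   
mageView┃  1┃........................┃   
────────┃  2┃........................┃   
        ┃  3┃........................┃   
        ┃  4┃........................┃   
        ┗━━━┃.....~.........#........┃   
            ┃...~.~~.................┃   
            ┗━━━━━━━━━━━━━━━━━━━━━━━━┛   
                        ┃                
                        ┃                
                        ┃                
                        ┃                
                        ┃                
                        ┃                


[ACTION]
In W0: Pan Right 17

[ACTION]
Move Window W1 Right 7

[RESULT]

            ┠────────────────────────┨   
            ┃........................┃   
            ┃........................┃   
            ┃........................┃━━┓
            ┃........................┃  ┃
            ┃........................┃──┨
            ┃........................┃  ┃
            ┃........................┃ C┃
━━━━━━━━━━━━┃............@...........┃--┃
mageViewer  ┃........................┃  ┃
────────────┃........................┃  ┃
            ┃........................┃  ┃
            ┃........................┃ 2┃
            ┃.....~.........#........┃━━┛
            ┃...~.~~.................┃   
            ┗━━━━━━━━━━━━━━━━━━━━━━━━┛   
                        ┃                
                        ┃                
                        ┃                
                        ┃                
                        ┃                
                        ┃                
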